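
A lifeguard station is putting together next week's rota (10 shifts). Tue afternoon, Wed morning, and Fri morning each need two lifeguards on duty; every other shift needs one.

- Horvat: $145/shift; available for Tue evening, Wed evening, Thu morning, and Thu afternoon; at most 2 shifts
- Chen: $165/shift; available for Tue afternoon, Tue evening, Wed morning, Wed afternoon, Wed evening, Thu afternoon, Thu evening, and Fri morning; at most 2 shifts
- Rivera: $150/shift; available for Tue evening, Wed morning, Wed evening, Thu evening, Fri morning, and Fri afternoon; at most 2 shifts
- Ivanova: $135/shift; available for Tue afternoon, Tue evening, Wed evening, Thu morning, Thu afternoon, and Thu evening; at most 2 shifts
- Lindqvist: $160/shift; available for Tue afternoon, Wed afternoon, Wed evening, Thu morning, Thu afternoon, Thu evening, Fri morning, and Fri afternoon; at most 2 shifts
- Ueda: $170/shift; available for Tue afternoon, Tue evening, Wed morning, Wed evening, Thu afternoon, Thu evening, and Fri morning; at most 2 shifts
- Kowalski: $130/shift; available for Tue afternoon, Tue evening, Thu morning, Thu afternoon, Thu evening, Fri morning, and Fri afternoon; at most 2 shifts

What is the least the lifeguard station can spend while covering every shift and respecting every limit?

$1940

Picking the cheapest available lifeguard for each shift independently would cost $1805, but that ignores the shift limits.
An optimal schedule: Tue afternoon→Lindqvist+Chen, Tue evening→Ivanova, Wed morning→Rivera+Chen, Wed afternoon→Lindqvist, Wed evening→Horvat, Thu morning→Kowalski, Thu afternoon→Horvat, Thu evening→Ivanova, Fri morning→Rivera+Ueda, Fri afternoon→Kowalski.
Total: 160 + 165 + 135 + 150 + 165 + 160 + 145 + 130 + 145 + 135 + 150 + 170 + 130 = $1940.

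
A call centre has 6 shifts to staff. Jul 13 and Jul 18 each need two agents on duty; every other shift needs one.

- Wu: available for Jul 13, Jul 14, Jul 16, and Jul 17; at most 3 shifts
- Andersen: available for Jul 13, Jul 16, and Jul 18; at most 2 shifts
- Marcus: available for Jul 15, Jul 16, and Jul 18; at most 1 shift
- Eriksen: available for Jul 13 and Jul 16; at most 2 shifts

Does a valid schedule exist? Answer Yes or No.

Total capacity is 8 and 8 slots are needed, so capacity alone doesn't rule it out.
Shifts {Jul 15, Jul 18} need 3 worker-slots in total, but the agents available for any of those shifts (Andersen and Marcus) can supply at most 2 among them. So no valid schedule exists.

No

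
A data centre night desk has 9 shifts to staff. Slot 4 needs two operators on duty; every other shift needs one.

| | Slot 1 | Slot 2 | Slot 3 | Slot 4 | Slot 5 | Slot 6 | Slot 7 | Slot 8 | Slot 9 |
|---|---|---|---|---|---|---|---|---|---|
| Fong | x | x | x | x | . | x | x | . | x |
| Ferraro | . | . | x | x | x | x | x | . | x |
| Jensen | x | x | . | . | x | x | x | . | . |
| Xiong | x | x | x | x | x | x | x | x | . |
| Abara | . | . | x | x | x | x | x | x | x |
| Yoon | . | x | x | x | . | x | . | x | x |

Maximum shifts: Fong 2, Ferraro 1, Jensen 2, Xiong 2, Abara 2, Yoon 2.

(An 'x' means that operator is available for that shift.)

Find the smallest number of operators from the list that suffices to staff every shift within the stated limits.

10 slots to fill and no one can take more than 2, so at least ⌈10/2⌉ = 5 operators are needed.
Fong, Jensen, Xiong, Abara, and Yoon alone can cover everything: Slot 1→Fong, Slot 2→Jensen, Slot 3→Xiong, Slot 4→Abara+Yoon, Slot 5→Jensen, Slot 6→Yoon, Slot 7→Abara, Slot 8→Xiong, Slot 9→Fong.

5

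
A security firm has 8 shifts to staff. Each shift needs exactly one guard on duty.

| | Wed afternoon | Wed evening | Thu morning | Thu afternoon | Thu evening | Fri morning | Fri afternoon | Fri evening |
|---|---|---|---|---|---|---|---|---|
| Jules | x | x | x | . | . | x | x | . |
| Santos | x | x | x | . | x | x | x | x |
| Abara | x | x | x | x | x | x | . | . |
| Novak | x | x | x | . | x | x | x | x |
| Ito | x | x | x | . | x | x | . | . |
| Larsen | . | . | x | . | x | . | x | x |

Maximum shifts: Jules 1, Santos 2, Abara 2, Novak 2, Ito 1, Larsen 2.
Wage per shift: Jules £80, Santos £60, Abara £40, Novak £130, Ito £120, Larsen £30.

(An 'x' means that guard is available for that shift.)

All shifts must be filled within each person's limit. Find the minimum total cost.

£460

Thu afternoon can only be covered by Abara, so that assignment is forced.
Picking the cheapest available guard for each shift independently would cost £280, but that ignores the shift limits.
An optimal schedule: Wed afternoon→Abara, Wed evening→Santos, Thu morning→Ito, Thu afternoon→Abara, Thu evening→Santos, Fri morning→Jules, Fri afternoon→Larsen, Fri evening→Larsen.
Total: 40 + 60 + 120 + 40 + 60 + 80 + 30 + 30 = £460.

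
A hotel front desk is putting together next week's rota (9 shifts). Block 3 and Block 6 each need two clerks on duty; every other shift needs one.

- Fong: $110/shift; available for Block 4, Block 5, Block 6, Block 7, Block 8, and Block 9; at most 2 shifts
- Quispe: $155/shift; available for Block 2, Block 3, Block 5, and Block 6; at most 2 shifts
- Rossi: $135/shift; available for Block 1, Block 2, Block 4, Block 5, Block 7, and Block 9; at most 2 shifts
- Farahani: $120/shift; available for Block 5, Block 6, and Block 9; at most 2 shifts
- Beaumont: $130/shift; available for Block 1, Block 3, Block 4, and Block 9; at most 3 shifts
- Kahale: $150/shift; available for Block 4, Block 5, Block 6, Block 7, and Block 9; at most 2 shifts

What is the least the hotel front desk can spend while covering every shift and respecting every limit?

$1425

Block 3 can only be covered by Quispe and Beaumont, so that assignment is forced.
Block 8 can only be covered by Fong, so that assignment is forced.
Picking the cheapest available clerk for each shift independently would cost $1330, but that ignores the shift limits.
An optimal schedule: Block 1→Beaumont, Block 2→Rossi, Block 3→Beaumont+Quispe, Block 4→Beaumont, Block 5→Farahani, Block 6→Farahani+Kahale, Block 7→Fong, Block 8→Fong, Block 9→Rossi.
Total: 130 + 135 + 130 + 155 + 130 + 120 + 120 + 150 + 110 + 110 + 135 = $1425.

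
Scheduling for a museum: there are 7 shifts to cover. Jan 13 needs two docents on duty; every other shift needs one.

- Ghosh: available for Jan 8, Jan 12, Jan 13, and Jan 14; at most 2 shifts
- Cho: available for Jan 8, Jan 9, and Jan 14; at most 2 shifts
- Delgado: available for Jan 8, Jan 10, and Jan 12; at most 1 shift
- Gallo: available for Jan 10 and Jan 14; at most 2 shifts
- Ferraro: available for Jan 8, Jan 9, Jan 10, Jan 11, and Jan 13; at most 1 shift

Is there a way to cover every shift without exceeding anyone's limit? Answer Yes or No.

Total capacity is 8 and 8 slots are needed, so capacity alone doesn't rule it out.
Shifts {Jan 11, Jan 13} need 3 worker-slots in total, but the docents available for any of those shifts (Ghosh and Ferraro) can supply at most 2 among them. So no valid schedule exists.

No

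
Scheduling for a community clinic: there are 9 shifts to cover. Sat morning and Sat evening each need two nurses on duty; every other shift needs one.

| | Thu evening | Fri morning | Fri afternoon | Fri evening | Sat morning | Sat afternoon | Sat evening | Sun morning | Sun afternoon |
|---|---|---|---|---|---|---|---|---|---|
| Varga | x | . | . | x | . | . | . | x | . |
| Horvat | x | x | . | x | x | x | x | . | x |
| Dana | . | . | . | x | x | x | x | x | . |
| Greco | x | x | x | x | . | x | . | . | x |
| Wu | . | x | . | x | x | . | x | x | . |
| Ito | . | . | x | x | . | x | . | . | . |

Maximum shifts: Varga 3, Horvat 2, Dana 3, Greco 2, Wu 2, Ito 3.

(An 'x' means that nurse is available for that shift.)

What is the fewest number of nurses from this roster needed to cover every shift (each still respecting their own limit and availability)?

5

11 slots to fill and no one can take more than 3, so at least ⌈11/3⌉ = 4 nurses are needed.
No set of 4 nurses can cover every shift (each such set leaves at least one shift with no one available or exceeds a cap).
Varga, Horvat, Dana, Greco, and Wu alone can cover everything: Thu evening→Varga, Fri morning→Horvat, Fri afternoon→Greco, Fri evening→Varga, Sat morning→Dana+Wu, Sat afternoon→Dana, Sat evening→Dana+Wu, Sun morning→Varga, Sun afternoon→Horvat.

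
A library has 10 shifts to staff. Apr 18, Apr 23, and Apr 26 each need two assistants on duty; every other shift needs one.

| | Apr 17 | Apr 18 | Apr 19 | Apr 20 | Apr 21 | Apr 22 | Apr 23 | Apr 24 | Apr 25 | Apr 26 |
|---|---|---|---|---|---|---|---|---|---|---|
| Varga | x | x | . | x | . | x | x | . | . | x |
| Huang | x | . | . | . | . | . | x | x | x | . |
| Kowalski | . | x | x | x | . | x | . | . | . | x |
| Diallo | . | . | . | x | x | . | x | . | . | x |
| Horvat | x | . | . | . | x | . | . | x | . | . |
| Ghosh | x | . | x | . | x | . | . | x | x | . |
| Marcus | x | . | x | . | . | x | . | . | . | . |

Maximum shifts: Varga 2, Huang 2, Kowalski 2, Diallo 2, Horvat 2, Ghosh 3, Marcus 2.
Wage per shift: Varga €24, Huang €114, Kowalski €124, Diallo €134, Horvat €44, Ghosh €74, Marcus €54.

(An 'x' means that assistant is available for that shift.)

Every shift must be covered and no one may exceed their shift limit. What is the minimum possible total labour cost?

€1022

Apr 18 can only be covered by Varga and Kowalski, so that assignment is forced.
Picking the cheapest available assistant for each shift independently would cost €722, but that ignores the shift limits.
An optimal schedule: Apr 17→Ghosh, Apr 18→Varga+Kowalski, Apr 19→Marcus, Apr 20→Varga, Apr 21→Horvat, Apr 22→Marcus, Apr 23→Huang+Diallo, Apr 24→Horvat, Apr 25→Ghosh, Apr 26→Kowalski+Diallo.
Total: 74 + 24 + 124 + 54 + 24 + 44 + 54 + 114 + 134 + 44 + 74 + 124 + 134 = €1022.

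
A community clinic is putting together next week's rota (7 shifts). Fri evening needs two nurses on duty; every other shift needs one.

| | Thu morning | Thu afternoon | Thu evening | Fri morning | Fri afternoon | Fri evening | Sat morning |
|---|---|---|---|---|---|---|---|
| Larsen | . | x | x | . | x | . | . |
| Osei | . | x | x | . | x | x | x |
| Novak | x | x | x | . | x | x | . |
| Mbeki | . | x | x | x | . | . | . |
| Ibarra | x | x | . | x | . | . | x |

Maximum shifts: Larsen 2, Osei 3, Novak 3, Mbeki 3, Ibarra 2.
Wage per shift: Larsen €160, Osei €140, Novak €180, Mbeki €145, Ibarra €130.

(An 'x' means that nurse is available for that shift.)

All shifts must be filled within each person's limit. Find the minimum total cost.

Fri evening can only be covered by Osei and Novak, so that assignment is forced.
Picking the cheapest available nurse for each shift independently would cost €1120, but that ignores the shift limits.
An optimal schedule: Thu morning→Ibarra, Thu afternoon→Mbeki, Thu evening→Mbeki, Fri morning→Ibarra, Fri afternoon→Osei, Fri evening→Osei+Novak, Sat morning→Osei.
Total: 130 + 145 + 145 + 130 + 140 + 140 + 180 + 140 = €1150.

€1150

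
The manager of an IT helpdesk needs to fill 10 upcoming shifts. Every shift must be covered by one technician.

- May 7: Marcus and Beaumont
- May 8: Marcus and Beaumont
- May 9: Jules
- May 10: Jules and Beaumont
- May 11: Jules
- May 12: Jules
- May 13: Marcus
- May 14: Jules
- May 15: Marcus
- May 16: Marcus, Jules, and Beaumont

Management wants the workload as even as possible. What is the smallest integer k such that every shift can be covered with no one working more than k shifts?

With 3 technicians and 10 worker-slots to fill, someone must work at least ⌈10/3⌉ = 4 shifts, so k ≥ 4.
k = 4 works: May 7→Marcus, May 8→Marcus, May 9→Jules, May 10→Beaumont, May 11→Jules, May 12→Jules, May 13→Marcus, May 14→Jules, May 15→Marcus, May 16→Beaumont.
Loads: Marcus 4, Jules 4, Beaumont 2 — all ≤ 4.

4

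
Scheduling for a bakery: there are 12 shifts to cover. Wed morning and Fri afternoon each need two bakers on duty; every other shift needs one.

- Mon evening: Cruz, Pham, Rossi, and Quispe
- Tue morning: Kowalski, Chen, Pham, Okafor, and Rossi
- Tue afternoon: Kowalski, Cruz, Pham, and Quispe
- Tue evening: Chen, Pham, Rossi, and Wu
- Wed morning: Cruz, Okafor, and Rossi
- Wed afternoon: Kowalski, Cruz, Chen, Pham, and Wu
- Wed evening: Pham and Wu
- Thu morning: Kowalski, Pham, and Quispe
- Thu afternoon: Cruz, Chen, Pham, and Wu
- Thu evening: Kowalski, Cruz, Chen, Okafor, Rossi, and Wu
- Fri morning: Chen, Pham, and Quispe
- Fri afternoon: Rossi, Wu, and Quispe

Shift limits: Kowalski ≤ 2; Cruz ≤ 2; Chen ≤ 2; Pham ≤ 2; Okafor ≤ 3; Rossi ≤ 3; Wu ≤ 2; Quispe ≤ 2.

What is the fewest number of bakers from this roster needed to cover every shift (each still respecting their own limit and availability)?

6

14 slots to fill and no one can take more than 3, so at least ⌈14/3⌉ = 5 bakers are needed.
Any 5 bakers together have capacity at most 3+3+2+2+2 = 12 < 14 slots, so 5 can never suffice.
Kowalski, Cruz, Chen, Okafor, Rossi, and Wu alone can cover everything: Mon evening→Cruz, Tue morning→Okafor, Tue afternoon→Kowalski, Tue evening→Rossi, Wed morning→Okafor+Rossi, Wed afternoon→Chen, Wed evening→Wu, Thu morning→Kowalski, Thu afternoon→Cruz, Thu evening→Okafor, Fri morning→Chen, Fri afternoon→Rossi+Wu.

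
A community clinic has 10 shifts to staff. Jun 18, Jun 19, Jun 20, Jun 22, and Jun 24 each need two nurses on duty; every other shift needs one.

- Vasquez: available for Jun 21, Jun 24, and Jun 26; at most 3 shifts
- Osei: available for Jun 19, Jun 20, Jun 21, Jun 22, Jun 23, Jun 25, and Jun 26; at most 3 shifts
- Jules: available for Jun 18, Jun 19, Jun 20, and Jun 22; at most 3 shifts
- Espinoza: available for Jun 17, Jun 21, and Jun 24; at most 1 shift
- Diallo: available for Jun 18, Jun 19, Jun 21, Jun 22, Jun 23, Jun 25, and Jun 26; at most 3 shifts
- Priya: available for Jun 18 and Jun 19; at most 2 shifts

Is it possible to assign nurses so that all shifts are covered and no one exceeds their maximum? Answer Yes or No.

Total capacity is 15 and 15 slots are needed, so capacity alone doesn't rule it out.
Shifts {Jun 17, Jun 24} need 3 worker-slots in total, but the nurses available for any of those shifts (Vasquez and Espinoza) can supply at most 2 among them. So no valid schedule exists.

No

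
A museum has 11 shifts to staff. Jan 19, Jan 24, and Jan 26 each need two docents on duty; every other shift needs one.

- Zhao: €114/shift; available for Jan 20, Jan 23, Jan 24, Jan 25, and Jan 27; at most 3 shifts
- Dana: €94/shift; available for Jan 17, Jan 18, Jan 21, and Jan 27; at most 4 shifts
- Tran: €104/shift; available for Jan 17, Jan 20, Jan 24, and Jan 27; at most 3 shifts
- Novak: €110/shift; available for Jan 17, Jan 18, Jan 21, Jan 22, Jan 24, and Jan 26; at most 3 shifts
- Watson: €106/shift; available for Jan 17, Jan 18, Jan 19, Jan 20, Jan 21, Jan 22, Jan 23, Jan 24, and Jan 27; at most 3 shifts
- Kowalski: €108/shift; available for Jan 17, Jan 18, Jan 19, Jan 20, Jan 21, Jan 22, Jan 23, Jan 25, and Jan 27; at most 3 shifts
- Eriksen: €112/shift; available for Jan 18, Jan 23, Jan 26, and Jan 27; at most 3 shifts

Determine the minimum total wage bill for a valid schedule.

€1448

Jan 19 can only be covered by Watson and Kowalski, so that assignment is forced.
Jan 26 can only be covered by Novak and Eriksen, so that assignment is forced.
Picking the cheapest available docent for each shift independently would cost €1446, but that ignores the shift limits.
An optimal schedule: Jan 17→Dana, Jan 18→Dana, Jan 19→Watson+Kowalski, Jan 20→Tran, Jan 21→Dana, Jan 22→Watson, Jan 23→Kowalski, Jan 24→Tran+Watson, Jan 25→Kowalski, Jan 26→Novak+Eriksen, Jan 27→Dana.
Total: 94 + 94 + 106 + 108 + 104 + 94 + 106 + 108 + 104 + 106 + 108 + 110 + 112 + 94 = €1448.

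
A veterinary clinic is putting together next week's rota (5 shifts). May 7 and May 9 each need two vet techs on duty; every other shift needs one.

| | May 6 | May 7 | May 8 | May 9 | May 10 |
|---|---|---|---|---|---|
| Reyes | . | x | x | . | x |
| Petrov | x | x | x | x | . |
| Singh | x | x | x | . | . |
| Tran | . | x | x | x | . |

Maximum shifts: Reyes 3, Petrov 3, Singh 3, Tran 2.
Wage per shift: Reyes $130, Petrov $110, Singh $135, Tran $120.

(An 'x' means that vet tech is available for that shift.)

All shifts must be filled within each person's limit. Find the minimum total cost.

May 9 can only be covered by Petrov and Tran, so that assignment is forced.
May 10 can only be covered by Reyes, so that assignment is forced.
Picking the cheapest available vet tech for each shift independently would cost $810, but that ignores the shift limits.
An optimal schedule: May 6→Petrov, May 7→Tran+Reyes, May 8→Petrov, May 9→Petrov+Tran, May 10→Reyes.
Total: 110 + 120 + 130 + 110 + 110 + 120 + 130 = $830.

$830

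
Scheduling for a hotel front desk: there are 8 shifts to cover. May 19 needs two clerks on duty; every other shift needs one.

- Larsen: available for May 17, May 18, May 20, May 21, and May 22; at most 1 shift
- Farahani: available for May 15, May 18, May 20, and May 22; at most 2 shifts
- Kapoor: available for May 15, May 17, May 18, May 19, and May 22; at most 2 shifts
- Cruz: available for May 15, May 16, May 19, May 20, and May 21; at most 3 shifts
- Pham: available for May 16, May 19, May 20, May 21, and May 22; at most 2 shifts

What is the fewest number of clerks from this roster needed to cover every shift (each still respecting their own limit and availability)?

9 slots to fill and no one can take more than 3, so at least ⌈9/3⌉ = 3 clerks are needed.
Any 3 clerks together have capacity at most 3+2+2 = 7 < 9 slots, so 3 can never suffice.
Farahani, Kapoor, Cruz, and Pham alone can cover everything: May 15→Farahani, May 16→Cruz, May 17→Kapoor, May 18→Farahani, May 19→Kapoor+Cruz, May 20→Pham, May 21→Cruz, May 22→Pham.

4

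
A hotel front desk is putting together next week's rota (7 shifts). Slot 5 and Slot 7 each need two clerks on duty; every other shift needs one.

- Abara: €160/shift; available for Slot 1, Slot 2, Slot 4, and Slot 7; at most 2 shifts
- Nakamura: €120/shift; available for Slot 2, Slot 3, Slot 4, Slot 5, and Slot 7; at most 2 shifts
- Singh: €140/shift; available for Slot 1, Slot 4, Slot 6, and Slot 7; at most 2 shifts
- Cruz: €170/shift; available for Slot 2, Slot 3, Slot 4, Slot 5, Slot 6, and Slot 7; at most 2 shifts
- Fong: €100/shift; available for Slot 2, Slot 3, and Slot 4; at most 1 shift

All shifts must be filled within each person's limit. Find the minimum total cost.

€1280

Slot 5 can only be covered by Nakamura and Cruz, so that assignment is forced.
Picking the cheapest available clerk for each shift independently would cost €1130, but that ignores the shift limits.
An optimal schedule: Slot 1→Abara, Slot 2→Abara, Slot 3→Nakamura, Slot 4→Fong, Slot 5→Nakamura+Cruz, Slot 6→Singh, Slot 7→Singh+Cruz.
Total: 160 + 160 + 120 + 100 + 120 + 170 + 140 + 140 + 170 = €1280.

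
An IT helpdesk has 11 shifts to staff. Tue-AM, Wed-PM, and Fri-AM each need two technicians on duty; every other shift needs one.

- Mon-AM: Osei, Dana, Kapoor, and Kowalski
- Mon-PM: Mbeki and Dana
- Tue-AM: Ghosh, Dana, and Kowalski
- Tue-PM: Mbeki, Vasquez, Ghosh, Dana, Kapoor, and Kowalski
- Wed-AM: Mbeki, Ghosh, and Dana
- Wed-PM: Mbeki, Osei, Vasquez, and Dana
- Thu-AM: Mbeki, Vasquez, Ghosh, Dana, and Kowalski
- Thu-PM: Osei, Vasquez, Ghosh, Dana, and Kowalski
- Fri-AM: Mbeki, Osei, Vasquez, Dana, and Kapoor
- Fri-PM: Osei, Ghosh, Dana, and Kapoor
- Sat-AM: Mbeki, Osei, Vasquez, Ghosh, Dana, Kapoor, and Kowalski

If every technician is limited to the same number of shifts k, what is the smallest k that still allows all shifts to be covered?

2

With 7 technicians and 14 worker-slots to fill, someone must work at least ⌈14/7⌉ = 2 shifts, so k ≥ 2.
k = 2 works: Mon-AM→Osei, Mon-PM→Mbeki, Tue-AM→Ghosh+Dana, Tue-PM→Kapoor, Wed-AM→Mbeki, Wed-PM→Vasquez+Dana, Thu-AM→Ghosh, Thu-PM→Kowalski, Fri-AM→Vasquez+Kapoor, Fri-PM→Osei, Sat-AM→Kowalski.
Loads: Mbeki 2, Osei 2, Vasquez 2, Ghosh 2, Dana 2, Kapoor 2, Kowalski 2 — all ≤ 2.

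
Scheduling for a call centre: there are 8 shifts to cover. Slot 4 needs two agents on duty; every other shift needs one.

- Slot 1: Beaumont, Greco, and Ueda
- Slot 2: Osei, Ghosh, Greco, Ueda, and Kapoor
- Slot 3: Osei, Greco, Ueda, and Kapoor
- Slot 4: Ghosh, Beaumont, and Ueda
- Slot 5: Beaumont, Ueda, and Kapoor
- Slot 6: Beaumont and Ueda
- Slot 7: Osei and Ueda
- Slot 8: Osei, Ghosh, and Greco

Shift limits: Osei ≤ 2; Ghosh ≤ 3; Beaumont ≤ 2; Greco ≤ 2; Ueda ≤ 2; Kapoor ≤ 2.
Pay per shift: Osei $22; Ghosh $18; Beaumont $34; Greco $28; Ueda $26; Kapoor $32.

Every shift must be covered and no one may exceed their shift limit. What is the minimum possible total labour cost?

Picking the cheapest available agent for each shift independently would cost $202, but that ignores the shift limits.
An optimal schedule: Slot 1→Greco, Slot 2→Ghosh, Slot 3→Osei, Slot 4→Ghosh+Ueda, Slot 5→Kapoor, Slot 6→Ueda, Slot 7→Osei, Slot 8→Ghosh.
Total: 28 + 18 + 22 + 18 + 26 + 32 + 26 + 22 + 18 = $210.

$210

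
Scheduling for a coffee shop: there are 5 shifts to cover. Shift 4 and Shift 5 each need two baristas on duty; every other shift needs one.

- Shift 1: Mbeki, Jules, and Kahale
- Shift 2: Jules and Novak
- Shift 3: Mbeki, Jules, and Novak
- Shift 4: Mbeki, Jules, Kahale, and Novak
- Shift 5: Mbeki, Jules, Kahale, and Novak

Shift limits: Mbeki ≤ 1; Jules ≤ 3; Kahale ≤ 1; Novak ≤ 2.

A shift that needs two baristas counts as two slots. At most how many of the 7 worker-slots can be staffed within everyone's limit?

7

Total capacity across all baristas is 1+3+1+2 = 7, and 7 slots are needed, so at most 7 can be filled.
An assignment achieving 7: Shift 1→Mbeki, Shift 2→Jules, Shift 3→Jules, Shift 4→Jules+Novak, Shift 5→Kahale+Novak.
Loads: Mbeki 1/1, Jules 3/3, Kahale 1/1, Novak 2/2.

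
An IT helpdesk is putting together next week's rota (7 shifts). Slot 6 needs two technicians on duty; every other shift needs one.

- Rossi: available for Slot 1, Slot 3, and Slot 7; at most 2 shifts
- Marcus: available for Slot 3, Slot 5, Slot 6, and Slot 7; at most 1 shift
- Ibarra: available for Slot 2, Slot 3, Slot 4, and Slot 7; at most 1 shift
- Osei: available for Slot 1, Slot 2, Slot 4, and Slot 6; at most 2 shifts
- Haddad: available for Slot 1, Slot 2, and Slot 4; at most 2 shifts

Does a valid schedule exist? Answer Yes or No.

Total capacity is 8 and 8 slots are needed, so capacity alone doesn't rule it out.
Shifts {Slot 5, Slot 6} need 3 worker-slots in total, but the technicians available for any of those shifts (Marcus and Osei) can supply at most 2 among them. So no valid schedule exists.

No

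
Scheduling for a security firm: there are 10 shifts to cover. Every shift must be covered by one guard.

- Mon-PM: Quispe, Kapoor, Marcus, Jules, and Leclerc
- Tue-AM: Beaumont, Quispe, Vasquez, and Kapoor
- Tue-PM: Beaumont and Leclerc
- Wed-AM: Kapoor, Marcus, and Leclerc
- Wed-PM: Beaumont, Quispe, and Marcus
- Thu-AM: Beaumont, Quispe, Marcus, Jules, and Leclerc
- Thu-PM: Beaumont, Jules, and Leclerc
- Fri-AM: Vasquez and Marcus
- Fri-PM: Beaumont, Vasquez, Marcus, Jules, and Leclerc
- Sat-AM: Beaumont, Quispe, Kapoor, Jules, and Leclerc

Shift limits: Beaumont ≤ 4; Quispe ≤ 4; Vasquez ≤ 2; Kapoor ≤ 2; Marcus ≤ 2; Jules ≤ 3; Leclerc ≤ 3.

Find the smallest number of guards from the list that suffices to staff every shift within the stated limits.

10 slots to fill and no one can take more than 4, so at least ⌈10/4⌉ = 3 guards are needed.
Beaumont, Quispe, and Marcus alone can cover everything: Mon-PM→Quispe, Tue-AM→Beaumont, Tue-PM→Beaumont, Wed-AM→Marcus, Wed-PM→Quispe, Thu-AM→Quispe, Thu-PM→Beaumont, Fri-AM→Marcus, Fri-PM→Beaumont, Sat-AM→Quispe.

3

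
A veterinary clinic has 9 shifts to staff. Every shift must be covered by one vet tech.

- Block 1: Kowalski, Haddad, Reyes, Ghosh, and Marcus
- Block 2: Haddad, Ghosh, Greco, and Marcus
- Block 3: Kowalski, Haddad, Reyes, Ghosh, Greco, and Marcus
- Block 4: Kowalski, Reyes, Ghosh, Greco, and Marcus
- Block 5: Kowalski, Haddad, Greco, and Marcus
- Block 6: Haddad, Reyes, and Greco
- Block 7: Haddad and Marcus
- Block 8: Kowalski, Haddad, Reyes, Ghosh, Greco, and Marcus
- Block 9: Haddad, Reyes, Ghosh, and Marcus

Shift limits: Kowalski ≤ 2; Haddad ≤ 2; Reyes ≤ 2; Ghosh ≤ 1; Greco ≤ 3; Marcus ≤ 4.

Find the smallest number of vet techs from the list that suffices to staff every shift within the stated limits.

3

9 slots to fill and no one can take more than 4, so at least ⌈9/4⌉ = 3 vet techs are needed.
Kowalski, Greco, and Marcus alone can cover everything: Block 1→Kowalski, Block 2→Greco, Block 3→Kowalski, Block 4→Greco, Block 5→Marcus, Block 6→Greco, Block 7→Marcus, Block 8→Marcus, Block 9→Marcus.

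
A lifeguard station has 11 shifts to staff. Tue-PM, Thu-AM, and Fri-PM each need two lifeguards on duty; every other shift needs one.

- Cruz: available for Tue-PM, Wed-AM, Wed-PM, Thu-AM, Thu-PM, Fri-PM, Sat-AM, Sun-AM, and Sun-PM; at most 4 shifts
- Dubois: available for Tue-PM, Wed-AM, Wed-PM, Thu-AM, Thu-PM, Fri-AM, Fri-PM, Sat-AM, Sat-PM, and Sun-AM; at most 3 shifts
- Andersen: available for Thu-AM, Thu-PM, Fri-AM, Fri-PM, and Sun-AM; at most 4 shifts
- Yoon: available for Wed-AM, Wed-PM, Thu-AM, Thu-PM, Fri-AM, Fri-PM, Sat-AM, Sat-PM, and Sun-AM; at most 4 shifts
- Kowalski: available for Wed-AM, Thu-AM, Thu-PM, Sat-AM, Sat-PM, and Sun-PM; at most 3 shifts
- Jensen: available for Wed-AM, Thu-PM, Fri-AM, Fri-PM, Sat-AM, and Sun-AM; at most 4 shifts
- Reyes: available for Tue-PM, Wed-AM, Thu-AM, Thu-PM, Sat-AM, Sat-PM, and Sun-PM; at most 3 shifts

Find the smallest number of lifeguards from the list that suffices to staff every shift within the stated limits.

14 slots to fill and no one can take more than 4, so at least ⌈14/4⌉ = 4 lifeguards are needed.
Cruz, Dubois, Andersen, and Yoon alone can cover everything: Tue-PM→Cruz+Dubois, Wed-AM→Cruz, Wed-PM→Cruz, Thu-AM→Andersen+Yoon, Thu-PM→Andersen, Fri-AM→Dubois, Fri-PM→Andersen+Yoon, Sat-AM→Yoon, Sat-PM→Dubois, Sun-AM→Andersen, Sun-PM→Cruz.

4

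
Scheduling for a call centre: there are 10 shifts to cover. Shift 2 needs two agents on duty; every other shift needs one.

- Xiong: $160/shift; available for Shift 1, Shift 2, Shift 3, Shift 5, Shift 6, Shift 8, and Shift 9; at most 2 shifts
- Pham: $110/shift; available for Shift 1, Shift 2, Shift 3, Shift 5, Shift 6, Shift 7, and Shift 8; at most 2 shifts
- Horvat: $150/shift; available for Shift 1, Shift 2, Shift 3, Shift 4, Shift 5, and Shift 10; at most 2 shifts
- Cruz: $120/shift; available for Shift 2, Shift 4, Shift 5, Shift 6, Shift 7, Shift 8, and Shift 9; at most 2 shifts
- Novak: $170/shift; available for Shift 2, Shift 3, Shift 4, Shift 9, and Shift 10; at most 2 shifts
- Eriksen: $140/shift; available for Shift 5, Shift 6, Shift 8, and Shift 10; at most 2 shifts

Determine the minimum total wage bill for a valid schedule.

$1530

Picking the cheapest available agent for each shift independently would cost $1270, but that ignores the shift limits.
An optimal schedule: Shift 1→Xiong, Shift 2→Cruz+Novak, Shift 3→Pham, Shift 4→Horvat, Shift 5→Eriksen, Shift 6→Cruz, Shift 7→Pham, Shift 8→Eriksen, Shift 9→Xiong, Shift 10→Horvat.
Total: 160 + 120 + 170 + 110 + 150 + 140 + 120 + 110 + 140 + 160 + 150 = $1530.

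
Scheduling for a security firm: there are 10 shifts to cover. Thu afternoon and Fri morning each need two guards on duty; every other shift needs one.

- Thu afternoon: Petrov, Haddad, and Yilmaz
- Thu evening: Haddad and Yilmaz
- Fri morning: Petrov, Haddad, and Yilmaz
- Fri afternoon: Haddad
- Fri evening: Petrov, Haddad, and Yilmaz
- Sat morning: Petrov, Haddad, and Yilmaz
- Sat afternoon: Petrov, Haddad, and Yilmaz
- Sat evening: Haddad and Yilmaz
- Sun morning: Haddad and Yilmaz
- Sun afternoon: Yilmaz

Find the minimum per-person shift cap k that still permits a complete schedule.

4

With 3 guards and 12 worker-slots to fill, someone must work at least ⌈12/3⌉ = 4 shifts, so k ≥ 4.
k = 4 works: Thu afternoon→Petrov+Yilmaz, Thu evening→Haddad, Fri morning→Petrov+Yilmaz, Fri afternoon→Haddad, Fri evening→Petrov, Sat morning→Petrov, Sat afternoon→Yilmaz, Sat evening→Haddad, Sun morning→Haddad, Sun afternoon→Yilmaz.
Loads: Petrov 4, Haddad 4, Yilmaz 4 — all ≤ 4.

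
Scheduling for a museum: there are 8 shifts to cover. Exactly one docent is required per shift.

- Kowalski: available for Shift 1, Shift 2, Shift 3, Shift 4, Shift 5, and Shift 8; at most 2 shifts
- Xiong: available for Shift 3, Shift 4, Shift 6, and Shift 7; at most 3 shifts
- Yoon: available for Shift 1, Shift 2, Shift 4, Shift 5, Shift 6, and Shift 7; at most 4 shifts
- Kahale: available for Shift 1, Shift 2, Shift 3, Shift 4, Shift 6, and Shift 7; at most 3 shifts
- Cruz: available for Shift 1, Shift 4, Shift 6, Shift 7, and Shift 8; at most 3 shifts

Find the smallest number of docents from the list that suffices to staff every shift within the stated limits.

8 slots to fill and no one can take more than 4, so at least ⌈8/4⌉ = 2 docents are needed.
Any 2 docents together have capacity at most 4+3 = 7 < 8 slots, so 2 can never suffice.
Kowalski, Xiong, and Yoon alone can cover everything: Shift 1→Kowalski, Shift 2→Yoon, Shift 3→Xiong, Shift 4→Yoon, Shift 5→Yoon, Shift 6→Xiong, Shift 7→Xiong, Shift 8→Kowalski.

3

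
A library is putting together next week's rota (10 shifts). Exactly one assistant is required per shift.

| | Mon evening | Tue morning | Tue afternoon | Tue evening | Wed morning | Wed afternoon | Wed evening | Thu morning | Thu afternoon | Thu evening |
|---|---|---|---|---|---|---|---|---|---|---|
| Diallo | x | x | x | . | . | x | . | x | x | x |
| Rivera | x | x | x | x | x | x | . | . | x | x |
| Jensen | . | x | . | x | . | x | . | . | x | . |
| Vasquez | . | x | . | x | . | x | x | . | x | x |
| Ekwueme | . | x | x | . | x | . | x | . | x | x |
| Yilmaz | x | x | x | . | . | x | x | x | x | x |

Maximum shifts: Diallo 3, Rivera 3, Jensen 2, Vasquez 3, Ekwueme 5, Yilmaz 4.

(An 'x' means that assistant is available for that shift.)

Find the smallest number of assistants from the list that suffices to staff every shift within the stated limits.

3

10 slots to fill and no one can take more than 5, so at least ⌈10/5⌉ = 2 assistants are needed.
Any 2 assistants together have capacity at most 5+4 = 9 < 10 slots, so 2 can never suffice.
Diallo, Rivera, and Ekwueme alone can cover everything: Mon evening→Diallo, Tue morning→Rivera, Tue afternoon→Ekwueme, Tue evening→Rivera, Wed morning→Rivera, Wed afternoon→Diallo, Wed evening→Ekwueme, Thu morning→Diallo, Thu afternoon→Ekwueme, Thu evening→Ekwueme.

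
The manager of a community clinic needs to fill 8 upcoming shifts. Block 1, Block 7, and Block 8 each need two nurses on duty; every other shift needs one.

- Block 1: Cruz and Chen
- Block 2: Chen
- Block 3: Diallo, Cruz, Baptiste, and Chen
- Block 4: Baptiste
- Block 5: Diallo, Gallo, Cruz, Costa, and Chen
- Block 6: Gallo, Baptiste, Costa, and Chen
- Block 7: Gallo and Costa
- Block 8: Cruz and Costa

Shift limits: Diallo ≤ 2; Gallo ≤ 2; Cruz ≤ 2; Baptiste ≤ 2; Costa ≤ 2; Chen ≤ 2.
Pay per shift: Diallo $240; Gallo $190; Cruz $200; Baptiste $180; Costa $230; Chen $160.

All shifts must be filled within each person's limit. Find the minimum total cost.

$2160

Block 1 can only be covered by Cruz and Chen, so that assignment is forced.
Block 2 can only be covered by Chen, so that assignment is forced.
Block 4 can only be covered by Baptiste, so that assignment is forced.
Picking the cheapest available nurse for each shift independently would cost $2030, but that ignores the shift limits.
An optimal schedule: Block 1→Chen+Cruz, Block 2→Chen, Block 3→Baptiste, Block 4→Baptiste, Block 5→Diallo, Block 6→Gallo, Block 7→Gallo+Costa, Block 8→Cruz+Costa.
Total: 160 + 200 + 160 + 180 + 180 + 240 + 190 + 190 + 230 + 200 + 230 = $2160.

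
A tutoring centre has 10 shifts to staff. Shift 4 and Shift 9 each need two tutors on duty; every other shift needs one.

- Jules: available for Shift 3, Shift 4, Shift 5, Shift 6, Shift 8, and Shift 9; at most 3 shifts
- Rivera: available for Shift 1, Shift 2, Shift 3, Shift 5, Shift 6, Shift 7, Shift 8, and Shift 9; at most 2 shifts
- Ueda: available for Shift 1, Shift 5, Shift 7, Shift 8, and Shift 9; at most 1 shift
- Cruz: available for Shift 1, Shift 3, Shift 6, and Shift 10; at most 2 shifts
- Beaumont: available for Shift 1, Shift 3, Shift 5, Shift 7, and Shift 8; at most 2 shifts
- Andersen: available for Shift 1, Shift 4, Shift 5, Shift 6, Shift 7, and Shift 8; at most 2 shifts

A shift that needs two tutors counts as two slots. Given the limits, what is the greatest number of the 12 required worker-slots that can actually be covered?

12

Total capacity across all tutors is 3+2+1+2+2+2 = 12, and 12 slots are needed, so at most 12 can be filled.
An assignment achieving 12: Shift 1→Beaumont, Shift 2→Rivera, Shift 3→Jules, Shift 4→Jules+Andersen, Shift 5→Beaumont, Shift 6→Cruz, Shift 7→Ueda, Shift 8→Andersen, Shift 9→Jules+Rivera, Shift 10→Cruz.
Loads: Jules 3/3, Rivera 2/2, Ueda 1/1, Cruz 2/2, Beaumont 2/2, Andersen 2/2.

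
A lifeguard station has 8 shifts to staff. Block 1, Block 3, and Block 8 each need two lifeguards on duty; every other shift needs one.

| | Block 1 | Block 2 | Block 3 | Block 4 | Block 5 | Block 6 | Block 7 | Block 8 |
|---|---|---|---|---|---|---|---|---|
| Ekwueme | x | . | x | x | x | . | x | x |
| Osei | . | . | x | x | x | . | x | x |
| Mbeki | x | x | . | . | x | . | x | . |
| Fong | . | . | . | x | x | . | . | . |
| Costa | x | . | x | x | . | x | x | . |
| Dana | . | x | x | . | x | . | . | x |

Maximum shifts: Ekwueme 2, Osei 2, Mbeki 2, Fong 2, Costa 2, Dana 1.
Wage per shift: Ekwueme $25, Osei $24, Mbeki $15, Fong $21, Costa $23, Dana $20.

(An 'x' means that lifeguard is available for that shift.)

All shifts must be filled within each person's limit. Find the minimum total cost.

$236

Block 6 can only be covered by Costa, so that assignment is forced.
Picking the cheapest available lifeguard for each shift independently would cost $214, but that ignores the shift limits.
An optimal schedule: Block 1→Ekwueme+Mbeki, Block 2→Mbeki, Block 3→Costa+Dana, Block 4→Fong, Block 5→Fong, Block 6→Costa, Block 7→Osei, Block 8→Ekwueme+Osei.
Total: 25 + 15 + 15 + 23 + 20 + 21 + 21 + 23 + 24 + 25 + 24 = $236.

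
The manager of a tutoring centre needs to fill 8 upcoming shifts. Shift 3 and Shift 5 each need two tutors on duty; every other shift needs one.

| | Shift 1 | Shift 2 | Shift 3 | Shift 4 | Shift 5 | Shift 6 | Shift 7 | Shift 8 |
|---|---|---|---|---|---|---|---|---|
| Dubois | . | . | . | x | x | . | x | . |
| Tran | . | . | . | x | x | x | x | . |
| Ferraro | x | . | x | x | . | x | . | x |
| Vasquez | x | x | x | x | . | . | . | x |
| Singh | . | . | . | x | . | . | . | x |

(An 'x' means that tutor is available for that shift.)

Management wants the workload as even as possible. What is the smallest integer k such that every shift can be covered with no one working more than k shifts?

With 5 tutors and 10 worker-slots to fill, someone must work at least ⌈10/5⌉ = 2 shifts, so k ≥ 2.
k = 2 works: Shift 1→Ferraro, Shift 2→Vasquez, Shift 3→Ferraro+Vasquez, Shift 4→Singh, Shift 5→Dubois+Tran, Shift 6→Tran, Shift 7→Dubois, Shift 8→Singh.
Loads: Dubois 2, Tran 2, Ferraro 2, Vasquez 2, Singh 2 — all ≤ 2.

2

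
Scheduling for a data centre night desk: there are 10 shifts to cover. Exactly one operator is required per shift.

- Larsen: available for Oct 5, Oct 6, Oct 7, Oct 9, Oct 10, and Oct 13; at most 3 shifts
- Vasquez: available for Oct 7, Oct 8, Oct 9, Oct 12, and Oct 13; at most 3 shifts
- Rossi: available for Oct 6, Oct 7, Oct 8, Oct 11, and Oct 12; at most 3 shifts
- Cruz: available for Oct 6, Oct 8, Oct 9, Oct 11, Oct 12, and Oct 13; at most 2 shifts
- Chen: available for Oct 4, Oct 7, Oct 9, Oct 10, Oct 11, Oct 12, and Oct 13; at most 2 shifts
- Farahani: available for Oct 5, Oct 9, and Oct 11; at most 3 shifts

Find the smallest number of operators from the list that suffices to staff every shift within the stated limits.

10 slots to fill and no one can take more than 3, so at least ⌈10/3⌉ = 4 operators are needed.
Larsen, Vasquez, Rossi, and Chen alone can cover everything: Oct 4→Chen, Oct 5→Larsen, Oct 6→Larsen, Oct 7→Rossi, Oct 8→Vasquez, Oct 9→Vasquez, Oct 10→Larsen, Oct 11→Rossi, Oct 12→Vasquez, Oct 13→Chen.

4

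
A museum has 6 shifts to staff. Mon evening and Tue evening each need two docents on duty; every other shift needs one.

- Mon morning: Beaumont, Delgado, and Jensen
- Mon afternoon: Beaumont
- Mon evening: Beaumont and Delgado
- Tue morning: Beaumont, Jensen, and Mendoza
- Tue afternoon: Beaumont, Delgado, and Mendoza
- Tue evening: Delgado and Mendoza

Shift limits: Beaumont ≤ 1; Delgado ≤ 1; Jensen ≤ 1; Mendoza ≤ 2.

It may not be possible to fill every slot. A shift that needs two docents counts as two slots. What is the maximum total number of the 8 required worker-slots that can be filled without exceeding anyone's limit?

5

Total capacity across all docents is 1+1+1+2 = 5, and 8 slots are needed, so at most 5 can be filled.
An assignment achieving 5: Mon morning→Jensen, Mon afternoon→Beaumont, Mon evening→Delgado, Tue morning→Mendoza, Tue evening→Mendoza.
Loads: Beaumont 1/1, Delgado 1/1, Jensen 1/1, Mendoza 2/2.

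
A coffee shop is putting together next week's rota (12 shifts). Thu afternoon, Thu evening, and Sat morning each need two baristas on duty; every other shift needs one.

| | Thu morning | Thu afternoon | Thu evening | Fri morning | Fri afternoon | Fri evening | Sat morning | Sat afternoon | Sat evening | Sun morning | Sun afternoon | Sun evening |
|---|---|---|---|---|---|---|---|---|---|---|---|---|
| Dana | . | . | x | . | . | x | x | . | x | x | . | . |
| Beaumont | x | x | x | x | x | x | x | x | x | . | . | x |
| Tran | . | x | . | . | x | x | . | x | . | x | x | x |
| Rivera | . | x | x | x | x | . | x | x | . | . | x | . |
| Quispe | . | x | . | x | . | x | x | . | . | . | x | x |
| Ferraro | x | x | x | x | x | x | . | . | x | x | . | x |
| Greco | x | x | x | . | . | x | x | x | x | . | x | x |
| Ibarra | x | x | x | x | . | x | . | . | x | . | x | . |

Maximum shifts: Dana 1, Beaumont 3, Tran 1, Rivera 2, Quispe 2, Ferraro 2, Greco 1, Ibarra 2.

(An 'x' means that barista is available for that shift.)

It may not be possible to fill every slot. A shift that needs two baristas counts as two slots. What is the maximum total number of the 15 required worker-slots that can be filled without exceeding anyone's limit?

Total capacity across all baristas is 1+3+1+2+2+2+1+2 = 14, and 15 slots are needed, so at most 14 can be filled.
An assignment achieving 14: Thu morning→Beaumont, Thu afternoon→Ibarra, Thu evening→Ferraro+Greco, Fri morning→Rivera, Fri afternoon→Beaumont, Fri evening→Ibarra, Sat morning→Rivera+Quispe, Sat afternoon→Beaumont, Sat evening→Ferraro, Sun morning→Dana, Sun afternoon→Tran, Sun evening→Quispe.
Loads: Dana 1/1, Beaumont 3/3, Tran 1/1, Rivera 2/2, Quispe 2/2, Ferraro 2/2, Greco 1/1, Ibarra 2/2.

14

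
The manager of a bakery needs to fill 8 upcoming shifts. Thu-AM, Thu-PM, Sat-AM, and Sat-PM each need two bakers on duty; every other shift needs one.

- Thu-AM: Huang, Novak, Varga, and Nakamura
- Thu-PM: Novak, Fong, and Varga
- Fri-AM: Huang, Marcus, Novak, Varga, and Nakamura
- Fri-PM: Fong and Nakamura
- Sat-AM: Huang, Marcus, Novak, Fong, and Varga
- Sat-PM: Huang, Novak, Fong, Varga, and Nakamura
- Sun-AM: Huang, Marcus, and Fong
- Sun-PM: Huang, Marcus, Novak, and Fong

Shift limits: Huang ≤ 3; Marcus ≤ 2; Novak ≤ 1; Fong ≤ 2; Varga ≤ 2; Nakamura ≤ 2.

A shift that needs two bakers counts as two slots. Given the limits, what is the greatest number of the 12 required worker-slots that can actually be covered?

12

Total capacity across all bakers is 3+2+1+2+2+2 = 12, and 12 slots are needed, so at most 12 can be filled.
An assignment achieving 12: Thu-AM→Huang+Varga, Thu-PM→Novak+Fong, Fri-AM→Nakamura, Fri-PM→Fong, Sat-AM→Huang+Marcus, Sat-PM→Varga+Nakamura, Sun-AM→Huang, Sun-PM→Marcus.
Loads: Huang 3/3, Marcus 2/2, Novak 1/1, Fong 2/2, Varga 2/2, Nakamura 2/2.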